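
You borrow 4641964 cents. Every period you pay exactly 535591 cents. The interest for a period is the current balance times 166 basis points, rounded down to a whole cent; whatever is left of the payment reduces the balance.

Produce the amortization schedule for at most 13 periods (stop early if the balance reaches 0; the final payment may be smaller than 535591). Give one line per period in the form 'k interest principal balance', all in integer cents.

1 77056 458535 4183429
2 69444 466147 3717282
3 61706 473885 3243397
4 53840 481751 2761646
5 45843 489748 2271898
6 37713 497878 1774020
7 29448 506143 1267877
8 21046 514545 753332
9 12505 523086 230246
10 3822 230246 0

1. interest=⌊4641964·166/10000⌋=77056; principal=535591-77056=458535; balance=4641964-458535=4183429
2. interest=⌊4183429·166/10000⌋=69444; principal=535591-69444=466147; balance=4183429-466147=3717282
3. interest=⌊3717282·166/10000⌋=61706; principal=535591-61706=473885; balance=3717282-473885=3243397
4. interest=⌊3243397·166/10000⌋=53840; principal=535591-53840=481751; balance=3243397-481751=2761646
5. interest=⌊2761646·166/10000⌋=45843; principal=535591-45843=489748; balance=2761646-489748=2271898
6. interest=⌊2271898·166/10000⌋=37713; principal=535591-37713=497878; balance=2271898-497878=1774020
7. interest=⌊1774020·166/10000⌋=29448; principal=535591-29448=506143; balance=1774020-506143=1267877
8. interest=⌊1267877·166/10000⌋=21046; principal=535591-21046=514545; balance=1267877-514545=753332
9. interest=⌊753332·166/10000⌋=12505; principal=535591-12505=523086; balance=753332-523086=230246
10. interest=⌊230246·166/10000⌋=3822; principal=min(535591-3822,230246)=230246; balance=230246-230246=0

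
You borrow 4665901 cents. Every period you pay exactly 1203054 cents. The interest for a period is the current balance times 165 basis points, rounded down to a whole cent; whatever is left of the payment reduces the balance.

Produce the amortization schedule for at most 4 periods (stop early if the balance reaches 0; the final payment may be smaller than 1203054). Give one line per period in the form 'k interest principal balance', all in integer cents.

1 76987 1126067 3539834
2 58407 1144647 2395187
3 39520 1163534 1231653
4 20322 1182732 48921

1. interest=⌊4665901·165/10000⌋=76987; principal=1203054-76987=1126067; balance=4665901-1126067=3539834
2. interest=⌊3539834·165/10000⌋=58407; principal=1203054-58407=1144647; balance=3539834-1144647=2395187
3. interest=⌊2395187·165/10000⌋=39520; principal=1203054-39520=1163534; balance=2395187-1163534=1231653
4. interest=⌊1231653·165/10000⌋=20322; principal=1203054-20322=1182732; balance=1231653-1182732=48921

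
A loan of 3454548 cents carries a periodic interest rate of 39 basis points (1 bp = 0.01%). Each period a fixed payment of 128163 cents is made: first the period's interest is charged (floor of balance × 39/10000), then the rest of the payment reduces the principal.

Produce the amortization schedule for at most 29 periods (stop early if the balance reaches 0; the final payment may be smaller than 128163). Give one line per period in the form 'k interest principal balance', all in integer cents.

1. interest=⌊3454548·39/10000⌋=13472; principal=128163-13472=114691; balance=3454548-114691=3339857
2. interest=⌊3339857·39/10000⌋=13025; principal=128163-13025=115138; balance=3339857-115138=3224719
3. interest=⌊3224719·39/10000⌋=12576; principal=128163-12576=115587; balance=3224719-115587=3109132
4. interest=⌊3109132·39/10000⌋=12125; principal=128163-12125=116038; balance=3109132-116038=2993094
5. interest=⌊2993094·39/10000⌋=11673; principal=128163-11673=116490; balance=2993094-116490=2876604
6. interest=⌊2876604·39/10000⌋=11218; principal=128163-11218=116945; balance=2876604-116945=2759659
7. interest=⌊2759659·39/10000⌋=10762; principal=128163-10762=117401; balance=2759659-117401=2642258
8. interest=⌊2642258·39/10000⌋=10304; principal=128163-10304=117859; balance=2642258-117859=2524399
9. interest=⌊2524399·39/10000⌋=9845; principal=128163-9845=118318; balance=2524399-118318=2406081
10. interest=⌊2406081·39/10000⌋=9383; principal=128163-9383=118780; balance=2406081-118780=2287301
11. interest=⌊2287301·39/10000⌋=8920; principal=128163-8920=119243; balance=2287301-119243=2168058
12. interest=⌊2168058·39/10000⌋=8455; principal=128163-8455=119708; balance=2168058-119708=2048350
13. interest=⌊2048350·39/10000⌋=7988; principal=128163-7988=120175; balance=2048350-120175=1928175
14. interest=⌊1928175·39/10000⌋=7519; principal=128163-7519=120644; balance=1928175-120644=1807531
15. interest=⌊1807531·39/10000⌋=7049; principal=128163-7049=121114; balance=1807531-121114=1686417
16. interest=⌊1686417·39/10000⌋=6577; principal=128163-6577=121586; balance=1686417-121586=1564831
17. interest=⌊1564831·39/10000⌋=6102; principal=128163-6102=122061; balance=1564831-122061=1442770
18. interest=⌊1442770·39/10000⌋=5626; principal=128163-5626=122537; balance=1442770-122537=1320233
19. interest=⌊1320233·39/10000⌋=5148; principal=128163-5148=123015; balance=1320233-123015=1197218
20. interest=⌊1197218·39/10000⌋=4669; principal=128163-4669=123494; balance=1197218-123494=1073724
21. interest=⌊1073724·39/10000⌋=4187; principal=128163-4187=123976; balance=1073724-123976=949748
22. interest=⌊949748·39/10000⌋=3704; principal=128163-3704=124459; balance=949748-124459=825289
23. interest=⌊825289·39/10000⌋=3218; principal=128163-3218=124945; balance=825289-124945=700344
24. interest=⌊700344·39/10000⌋=2731; principal=128163-2731=125432; balance=700344-125432=574912
25. interest=⌊574912·39/10000⌋=2242; principal=128163-2242=125921; balance=574912-125921=448991
26. interest=⌊448991·39/10000⌋=1751; principal=128163-1751=126412; balance=448991-126412=322579
27. interest=⌊322579·39/10000⌋=1258; principal=128163-1258=126905; balance=322579-126905=195674
28. interest=⌊195674·39/10000⌋=763; principal=128163-763=127400; balance=195674-127400=68274
29. interest=⌊68274·39/10000⌋=266; principal=min(128163-266,68274)=68274; balance=68274-68274=0

1 13472 114691 3339857
2 13025 115138 3224719
3 12576 115587 3109132
4 12125 116038 2993094
5 11673 116490 2876604
6 11218 116945 2759659
7 10762 117401 2642258
8 10304 117859 2524399
9 9845 118318 2406081
10 9383 118780 2287301
11 8920 119243 2168058
12 8455 119708 2048350
13 7988 120175 1928175
14 7519 120644 1807531
15 7049 121114 1686417
16 6577 121586 1564831
17 6102 122061 1442770
18 5626 122537 1320233
19 5148 123015 1197218
20 4669 123494 1073724
21 4187 123976 949748
22 3704 124459 825289
23 3218 124945 700344
24 2731 125432 574912
25 2242 125921 448991
26 1751 126412 322579
27 1258 126905 195674
28 763 127400 68274
29 266 68274 0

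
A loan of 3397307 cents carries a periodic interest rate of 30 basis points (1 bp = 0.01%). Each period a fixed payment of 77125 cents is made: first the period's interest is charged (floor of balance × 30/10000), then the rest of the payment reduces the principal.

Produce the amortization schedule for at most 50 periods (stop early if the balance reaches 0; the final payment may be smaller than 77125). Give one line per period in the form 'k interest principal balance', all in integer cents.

1. interest=⌊3397307·30/10000⌋=10191; principal=77125-10191=66934; balance=3397307-66934=3330373
2. interest=⌊3330373·30/10000⌋=9991; principal=77125-9991=67134; balance=3330373-67134=3263239
3. interest=⌊3263239·30/10000⌋=9789; principal=77125-9789=67336; balance=3263239-67336=3195903
4. interest=⌊3195903·30/10000⌋=9587; principal=77125-9587=67538; balance=3195903-67538=3128365
5. interest=⌊3128365·30/10000⌋=9385; principal=77125-9385=67740; balance=3128365-67740=3060625
6. interest=⌊3060625·30/10000⌋=9181; principal=77125-9181=67944; balance=3060625-67944=2992681
7. interest=⌊2992681·30/10000⌋=8978; principal=77125-8978=68147; balance=2992681-68147=2924534
8. interest=⌊2924534·30/10000⌋=8773; principal=77125-8773=68352; balance=2924534-68352=2856182
9. interest=⌊2856182·30/10000⌋=8568; principal=77125-8568=68557; balance=2856182-68557=2787625
10. interest=⌊2787625·30/10000⌋=8362; principal=77125-8362=68763; balance=2787625-68763=2718862
11. interest=⌊2718862·30/10000⌋=8156; principal=77125-8156=68969; balance=2718862-68969=2649893
12. interest=⌊2649893·30/10000⌋=7949; principal=77125-7949=69176; balance=2649893-69176=2580717
13. interest=⌊2580717·30/10000⌋=7742; principal=77125-7742=69383; balance=2580717-69383=2511334
14. interest=⌊2511334·30/10000⌋=7534; principal=77125-7534=69591; balance=2511334-69591=2441743
15. interest=⌊2441743·30/10000⌋=7325; principal=77125-7325=69800; balance=2441743-69800=2371943
16. interest=⌊2371943·30/10000⌋=7115; principal=77125-7115=70010; balance=2371943-70010=2301933
17. interest=⌊2301933·30/10000⌋=6905; principal=77125-6905=70220; balance=2301933-70220=2231713
18. interest=⌊2231713·30/10000⌋=6695; principal=77125-6695=70430; balance=2231713-70430=2161283
19. interest=⌊2161283·30/10000⌋=6483; principal=77125-6483=70642; balance=2161283-70642=2090641
20. interest=⌊2090641·30/10000⌋=6271; principal=77125-6271=70854; balance=2090641-70854=2019787
21. interest=⌊2019787·30/10000⌋=6059; principal=77125-6059=71066; balance=2019787-71066=1948721
22. interest=⌊1948721·30/10000⌋=5846; principal=77125-5846=71279; balance=1948721-71279=1877442
23. interest=⌊1877442·30/10000⌋=5632; principal=77125-5632=71493; balance=1877442-71493=1805949
24. interest=⌊1805949·30/10000⌋=5417; principal=77125-5417=71708; balance=1805949-71708=1734241
25. interest=⌊1734241·30/10000⌋=5202; principal=77125-5202=71923; balance=1734241-71923=1662318
26. interest=⌊1662318·30/10000⌋=4986; principal=77125-4986=72139; balance=1662318-72139=1590179
27. interest=⌊1590179·30/10000⌋=4770; principal=77125-4770=72355; balance=1590179-72355=1517824
28. interest=⌊1517824·30/10000⌋=4553; principal=77125-4553=72572; balance=1517824-72572=1445252
29. interest=⌊1445252·30/10000⌋=4335; principal=77125-4335=72790; balance=1445252-72790=1372462
30. interest=⌊1372462·30/10000⌋=4117; principal=77125-4117=73008; balance=1372462-73008=1299454
31. interest=⌊1299454·30/10000⌋=3898; principal=77125-3898=73227; balance=1299454-73227=1226227
32. interest=⌊1226227·30/10000⌋=3678; principal=77125-3678=73447; balance=1226227-73447=1152780
33. interest=⌊1152780·30/10000⌋=3458; principal=77125-3458=73667; balance=1152780-73667=1079113
34. interest=⌊1079113·30/10000⌋=3237; principal=77125-3237=73888; balance=1079113-73888=1005225
35. interest=⌊1005225·30/10000⌋=3015; principal=77125-3015=74110; balance=1005225-74110=931115
36. interest=⌊931115·30/10000⌋=2793; principal=77125-2793=74332; balance=931115-74332=856783
37. interest=⌊856783·30/10000⌋=2570; principal=77125-2570=74555; balance=856783-74555=782228
38. interest=⌊782228·30/10000⌋=2346; principal=77125-2346=74779; balance=782228-74779=707449
39. interest=⌊707449·30/10000⌋=2122; principal=77125-2122=75003; balance=707449-75003=632446
40. interest=⌊632446·30/10000⌋=1897; principal=77125-1897=75228; balance=632446-75228=557218
41. interest=⌊557218·30/10000⌋=1671; principal=77125-1671=75454; balance=557218-75454=481764
42. interest=⌊481764·30/10000⌋=1445; principal=77125-1445=75680; balance=481764-75680=406084
43. interest=⌊406084·30/10000⌋=1218; principal=77125-1218=75907; balance=406084-75907=330177
44. interest=⌊330177·30/10000⌋=990; principal=77125-990=76135; balance=330177-76135=254042
45. interest=⌊254042·30/10000⌋=762; principal=77125-762=76363; balance=254042-76363=177679
46. interest=⌊177679·30/10000⌋=533; principal=77125-533=76592; balance=177679-76592=101087
47. interest=⌊101087·30/10000⌋=303; principal=77125-303=76822; balance=101087-76822=24265
48. interest=⌊24265·30/10000⌋=72; principal=min(77125-72,24265)=24265; balance=24265-24265=0

1 10191 66934 3330373
2 9991 67134 3263239
3 9789 67336 3195903
4 9587 67538 3128365
5 9385 67740 3060625
6 9181 67944 2992681
7 8978 68147 2924534
8 8773 68352 2856182
9 8568 68557 2787625
10 8362 68763 2718862
11 8156 68969 2649893
12 7949 69176 2580717
13 7742 69383 2511334
14 7534 69591 2441743
15 7325 69800 2371943
16 7115 70010 2301933
17 6905 70220 2231713
18 6695 70430 2161283
19 6483 70642 2090641
20 6271 70854 2019787
21 6059 71066 1948721
22 5846 71279 1877442
23 5632 71493 1805949
24 5417 71708 1734241
25 5202 71923 1662318
26 4986 72139 1590179
27 4770 72355 1517824
28 4553 72572 1445252
29 4335 72790 1372462
30 4117 73008 1299454
31 3898 73227 1226227
32 3678 73447 1152780
33 3458 73667 1079113
34 3237 73888 1005225
35 3015 74110 931115
36 2793 74332 856783
37 2570 74555 782228
38 2346 74779 707449
39 2122 75003 632446
40 1897 75228 557218
41 1671 75454 481764
42 1445 75680 406084
43 1218 75907 330177
44 990 76135 254042
45 762 76363 177679
46 533 76592 101087
47 303 76822 24265
48 72 24265 0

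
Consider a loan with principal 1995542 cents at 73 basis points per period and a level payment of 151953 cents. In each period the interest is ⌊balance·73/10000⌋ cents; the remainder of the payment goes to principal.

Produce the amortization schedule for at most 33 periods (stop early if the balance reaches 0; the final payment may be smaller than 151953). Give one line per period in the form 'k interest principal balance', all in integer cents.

1 14567 137386 1858156
2 13564 138389 1719767
3 12554 139399 1580368
4 11536 140417 1439951
5 10511 141442 1298509
6 9479 142474 1156035
7 8439 143514 1012521
8 7391 144562 867959
9 6336 145617 722342
10 5273 146680 575662
11 4202 147751 427911
12 3123 148830 279081
13 2037 149916 129165
14 942 129165 0

1. interest=⌊1995542·73/10000⌋=14567; principal=151953-14567=137386; balance=1995542-137386=1858156
2. interest=⌊1858156·73/10000⌋=13564; principal=151953-13564=138389; balance=1858156-138389=1719767
3. interest=⌊1719767·73/10000⌋=12554; principal=151953-12554=139399; balance=1719767-139399=1580368
4. interest=⌊1580368·73/10000⌋=11536; principal=151953-11536=140417; balance=1580368-140417=1439951
5. interest=⌊1439951·73/10000⌋=10511; principal=151953-10511=141442; balance=1439951-141442=1298509
6. interest=⌊1298509·73/10000⌋=9479; principal=151953-9479=142474; balance=1298509-142474=1156035
7. interest=⌊1156035·73/10000⌋=8439; principal=151953-8439=143514; balance=1156035-143514=1012521
8. interest=⌊1012521·73/10000⌋=7391; principal=151953-7391=144562; balance=1012521-144562=867959
9. interest=⌊867959·73/10000⌋=6336; principal=151953-6336=145617; balance=867959-145617=722342
10. interest=⌊722342·73/10000⌋=5273; principal=151953-5273=146680; balance=722342-146680=575662
11. interest=⌊575662·73/10000⌋=4202; principal=151953-4202=147751; balance=575662-147751=427911
12. interest=⌊427911·73/10000⌋=3123; principal=151953-3123=148830; balance=427911-148830=279081
13. interest=⌊279081·73/10000⌋=2037; principal=151953-2037=149916; balance=279081-149916=129165
14. interest=⌊129165·73/10000⌋=942; principal=min(151953-942,129165)=129165; balance=129165-129165=0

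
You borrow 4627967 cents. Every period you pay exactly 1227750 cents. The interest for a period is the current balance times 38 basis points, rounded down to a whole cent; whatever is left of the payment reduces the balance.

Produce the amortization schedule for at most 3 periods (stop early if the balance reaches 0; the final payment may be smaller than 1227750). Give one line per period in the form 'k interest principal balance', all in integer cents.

1 17586 1210164 3417803
2 12987 1214763 2203040
3 8371 1219379 983661

1. interest=⌊4627967·38/10000⌋=17586; principal=1227750-17586=1210164; balance=4627967-1210164=3417803
2. interest=⌊3417803·38/10000⌋=12987; principal=1227750-12987=1214763; balance=3417803-1214763=2203040
3. interest=⌊2203040·38/10000⌋=8371; principal=1227750-8371=1219379; balance=2203040-1219379=983661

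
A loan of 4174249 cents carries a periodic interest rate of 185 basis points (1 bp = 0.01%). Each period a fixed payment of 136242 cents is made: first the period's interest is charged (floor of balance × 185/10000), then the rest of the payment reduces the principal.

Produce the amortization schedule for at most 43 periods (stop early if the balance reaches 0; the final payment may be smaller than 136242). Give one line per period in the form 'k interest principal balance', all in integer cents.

1 77223 59019 4115230
2 76131 60111 4055119
3 75019 61223 3993896
4 73887 62355 3931541
5 72733 63509 3868032
6 71558 64684 3803348
7 70361 65881 3737467
8 69143 67099 3670368
9 67901 68341 3602027
10 66637 69605 3532422
11 65349 70893 3461529
12 64038 72204 3389325
13 62702 73540 3315785
14 61342 74900 3240885
15 59956 76286 3164599
16 58545 77697 3086902
17 57107 79135 3007767
18 55643 80599 2927168
19 54152 82090 2845078
20 52633 83609 2761469
21 51087 85155 2676314
22 49511 86731 2589583
23 47907 88335 2501248
24 46273 89969 2411279
25 44608 91634 2319645
26 42913 93329 2226316
27 41186 95056 2131260
28 39428 96814 2034446
29 37637 98605 1935841
30 35813 100429 1835412
31 33955 102287 1733125
32 32062 104180 1628945
33 30135 106107 1522838
34 28172 108070 1414768
35 26173 110069 1304699
36 24136 112106 1192593
37 22062 114180 1078413
38 19950 116292 962121
39 17799 118443 843678
40 15608 120634 723044
41 13376 122866 600178
42 11103 125139 475039
43 8788 127454 347585

1. interest=⌊4174249·185/10000⌋=77223; principal=136242-77223=59019; balance=4174249-59019=4115230
2. interest=⌊4115230·185/10000⌋=76131; principal=136242-76131=60111; balance=4115230-60111=4055119
3. interest=⌊4055119·185/10000⌋=75019; principal=136242-75019=61223; balance=4055119-61223=3993896
4. interest=⌊3993896·185/10000⌋=73887; principal=136242-73887=62355; balance=3993896-62355=3931541
5. interest=⌊3931541·185/10000⌋=72733; principal=136242-72733=63509; balance=3931541-63509=3868032
6. interest=⌊3868032·185/10000⌋=71558; principal=136242-71558=64684; balance=3868032-64684=3803348
7. interest=⌊3803348·185/10000⌋=70361; principal=136242-70361=65881; balance=3803348-65881=3737467
8. interest=⌊3737467·185/10000⌋=69143; principal=136242-69143=67099; balance=3737467-67099=3670368
9. interest=⌊3670368·185/10000⌋=67901; principal=136242-67901=68341; balance=3670368-68341=3602027
10. interest=⌊3602027·185/10000⌋=66637; principal=136242-66637=69605; balance=3602027-69605=3532422
11. interest=⌊3532422·185/10000⌋=65349; principal=136242-65349=70893; balance=3532422-70893=3461529
12. interest=⌊3461529·185/10000⌋=64038; principal=136242-64038=72204; balance=3461529-72204=3389325
13. interest=⌊3389325·185/10000⌋=62702; principal=136242-62702=73540; balance=3389325-73540=3315785
14. interest=⌊3315785·185/10000⌋=61342; principal=136242-61342=74900; balance=3315785-74900=3240885
15. interest=⌊3240885·185/10000⌋=59956; principal=136242-59956=76286; balance=3240885-76286=3164599
16. interest=⌊3164599·185/10000⌋=58545; principal=136242-58545=77697; balance=3164599-77697=3086902
17. interest=⌊3086902·185/10000⌋=57107; principal=136242-57107=79135; balance=3086902-79135=3007767
18. interest=⌊3007767·185/10000⌋=55643; principal=136242-55643=80599; balance=3007767-80599=2927168
19. interest=⌊2927168·185/10000⌋=54152; principal=136242-54152=82090; balance=2927168-82090=2845078
20. interest=⌊2845078·185/10000⌋=52633; principal=136242-52633=83609; balance=2845078-83609=2761469
21. interest=⌊2761469·185/10000⌋=51087; principal=136242-51087=85155; balance=2761469-85155=2676314
22. interest=⌊2676314·185/10000⌋=49511; principal=136242-49511=86731; balance=2676314-86731=2589583
23. interest=⌊2589583·185/10000⌋=47907; principal=136242-47907=88335; balance=2589583-88335=2501248
24. interest=⌊2501248·185/10000⌋=46273; principal=136242-46273=89969; balance=2501248-89969=2411279
25. interest=⌊2411279·185/10000⌋=44608; principal=136242-44608=91634; balance=2411279-91634=2319645
26. interest=⌊2319645·185/10000⌋=42913; principal=136242-42913=93329; balance=2319645-93329=2226316
27. interest=⌊2226316·185/10000⌋=41186; principal=136242-41186=95056; balance=2226316-95056=2131260
28. interest=⌊2131260·185/10000⌋=39428; principal=136242-39428=96814; balance=2131260-96814=2034446
29. interest=⌊2034446·185/10000⌋=37637; principal=136242-37637=98605; balance=2034446-98605=1935841
30. interest=⌊1935841·185/10000⌋=35813; principal=136242-35813=100429; balance=1935841-100429=1835412
31. interest=⌊1835412·185/10000⌋=33955; principal=136242-33955=102287; balance=1835412-102287=1733125
32. interest=⌊1733125·185/10000⌋=32062; principal=136242-32062=104180; balance=1733125-104180=1628945
33. interest=⌊1628945·185/10000⌋=30135; principal=136242-30135=106107; balance=1628945-106107=1522838
34. interest=⌊1522838·185/10000⌋=28172; principal=136242-28172=108070; balance=1522838-108070=1414768
35. interest=⌊1414768·185/10000⌋=26173; principal=136242-26173=110069; balance=1414768-110069=1304699
36. interest=⌊1304699·185/10000⌋=24136; principal=136242-24136=112106; balance=1304699-112106=1192593
37. interest=⌊1192593·185/10000⌋=22062; principal=136242-22062=114180; balance=1192593-114180=1078413
38. interest=⌊1078413·185/10000⌋=19950; principal=136242-19950=116292; balance=1078413-116292=962121
39. interest=⌊962121·185/10000⌋=17799; principal=136242-17799=118443; balance=962121-118443=843678
40. interest=⌊843678·185/10000⌋=15608; principal=136242-15608=120634; balance=843678-120634=723044
41. interest=⌊723044·185/10000⌋=13376; principal=136242-13376=122866; balance=723044-122866=600178
42. interest=⌊600178·185/10000⌋=11103; principal=136242-11103=125139; balance=600178-125139=475039
43. interest=⌊475039·185/10000⌋=8788; principal=136242-8788=127454; balance=475039-127454=347585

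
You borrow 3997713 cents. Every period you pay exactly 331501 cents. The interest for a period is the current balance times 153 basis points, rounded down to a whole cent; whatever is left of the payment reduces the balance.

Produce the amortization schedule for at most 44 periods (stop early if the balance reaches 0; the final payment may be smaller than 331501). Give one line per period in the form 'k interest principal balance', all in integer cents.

1 61165 270336 3727377
2 57028 274473 3452904
3 52829 278672 3174232
4 48565 282936 2891296
5 44236 287265 2604031
6 39841 291660 2312371
7 35379 296122 2016249
8 30848 300653 1715596
9 26248 305253 1410343
10 21578 309923 1100420
11 16836 314665 785755
12 12022 319479 466276
13 7134 324367 141909
14 2171 141909 0

1. interest=⌊3997713·153/10000⌋=61165; principal=331501-61165=270336; balance=3997713-270336=3727377
2. interest=⌊3727377·153/10000⌋=57028; principal=331501-57028=274473; balance=3727377-274473=3452904
3. interest=⌊3452904·153/10000⌋=52829; principal=331501-52829=278672; balance=3452904-278672=3174232
4. interest=⌊3174232·153/10000⌋=48565; principal=331501-48565=282936; balance=3174232-282936=2891296
5. interest=⌊2891296·153/10000⌋=44236; principal=331501-44236=287265; balance=2891296-287265=2604031
6. interest=⌊2604031·153/10000⌋=39841; principal=331501-39841=291660; balance=2604031-291660=2312371
7. interest=⌊2312371·153/10000⌋=35379; principal=331501-35379=296122; balance=2312371-296122=2016249
8. interest=⌊2016249·153/10000⌋=30848; principal=331501-30848=300653; balance=2016249-300653=1715596
9. interest=⌊1715596·153/10000⌋=26248; principal=331501-26248=305253; balance=1715596-305253=1410343
10. interest=⌊1410343·153/10000⌋=21578; principal=331501-21578=309923; balance=1410343-309923=1100420
11. interest=⌊1100420·153/10000⌋=16836; principal=331501-16836=314665; balance=1100420-314665=785755
12. interest=⌊785755·153/10000⌋=12022; principal=331501-12022=319479; balance=785755-319479=466276
13. interest=⌊466276·153/10000⌋=7134; principal=331501-7134=324367; balance=466276-324367=141909
14. interest=⌊141909·153/10000⌋=2171; principal=min(331501-2171,141909)=141909; balance=141909-141909=0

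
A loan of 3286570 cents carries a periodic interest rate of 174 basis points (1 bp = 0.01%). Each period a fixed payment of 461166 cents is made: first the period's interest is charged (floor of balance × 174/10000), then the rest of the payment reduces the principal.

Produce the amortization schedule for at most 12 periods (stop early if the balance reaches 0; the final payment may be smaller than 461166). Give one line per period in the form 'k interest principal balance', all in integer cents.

1. interest=⌊3286570·174/10000⌋=57186; principal=461166-57186=403980; balance=3286570-403980=2882590
2. interest=⌊2882590·174/10000⌋=50157; principal=461166-50157=411009; balance=2882590-411009=2471581
3. interest=⌊2471581·174/10000⌋=43005; principal=461166-43005=418161; balance=2471581-418161=2053420
4. interest=⌊2053420·174/10000⌋=35729; principal=461166-35729=425437; balance=2053420-425437=1627983
5. interest=⌊1627983·174/10000⌋=28326; principal=461166-28326=432840; balance=1627983-432840=1195143
6. interest=⌊1195143·174/10000⌋=20795; principal=461166-20795=440371; balance=1195143-440371=754772
7. interest=⌊754772·174/10000⌋=13133; principal=461166-13133=448033; balance=754772-448033=306739
8. interest=⌊306739·174/10000⌋=5337; principal=min(461166-5337,306739)=306739; balance=306739-306739=0

1 57186 403980 2882590
2 50157 411009 2471581
3 43005 418161 2053420
4 35729 425437 1627983
5 28326 432840 1195143
6 20795 440371 754772
7 13133 448033 306739
8 5337 306739 0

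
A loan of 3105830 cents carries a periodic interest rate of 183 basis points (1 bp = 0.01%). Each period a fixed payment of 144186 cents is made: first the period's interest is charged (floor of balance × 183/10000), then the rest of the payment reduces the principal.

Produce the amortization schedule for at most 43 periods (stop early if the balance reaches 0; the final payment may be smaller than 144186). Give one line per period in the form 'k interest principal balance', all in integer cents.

1. interest=⌊3105830·183/10000⌋=56836; principal=144186-56836=87350; balance=3105830-87350=3018480
2. interest=⌊3018480·183/10000⌋=55238; principal=144186-55238=88948; balance=3018480-88948=2929532
3. interest=⌊2929532·183/10000⌋=53610; principal=144186-53610=90576; balance=2929532-90576=2838956
4. interest=⌊2838956·183/10000⌋=51952; principal=144186-51952=92234; balance=2838956-92234=2746722
5. interest=⌊2746722·183/10000⌋=50265; principal=144186-50265=93921; balance=2746722-93921=2652801
6. interest=⌊2652801·183/10000⌋=48546; principal=144186-48546=95640; balance=2652801-95640=2557161
7. interest=⌊2557161·183/10000⌋=46796; principal=144186-46796=97390; balance=2557161-97390=2459771
8. interest=⌊2459771·183/10000⌋=45013; principal=144186-45013=99173; balance=2459771-99173=2360598
9. interest=⌊2360598·183/10000⌋=43198; principal=144186-43198=100988; balance=2360598-100988=2259610
10. interest=⌊2259610·183/10000⌋=41350; principal=144186-41350=102836; balance=2259610-102836=2156774
11. interest=⌊2156774·183/10000⌋=39468; principal=144186-39468=104718; balance=2156774-104718=2052056
12. interest=⌊2052056·183/10000⌋=37552; principal=144186-37552=106634; balance=2052056-106634=1945422
13. interest=⌊1945422·183/10000⌋=35601; principal=144186-35601=108585; balance=1945422-108585=1836837
14. interest=⌊1836837·183/10000⌋=33614; principal=144186-33614=110572; balance=1836837-110572=1726265
15. interest=⌊1726265·183/10000⌋=31590; principal=144186-31590=112596; balance=1726265-112596=1613669
16. interest=⌊1613669·183/10000⌋=29530; principal=144186-29530=114656; balance=1613669-114656=1499013
17. interest=⌊1499013·183/10000⌋=27431; principal=144186-27431=116755; balance=1499013-116755=1382258
18. interest=⌊1382258·183/10000⌋=25295; principal=144186-25295=118891; balance=1382258-118891=1263367
19. interest=⌊1263367·183/10000⌋=23119; principal=144186-23119=121067; balance=1263367-121067=1142300
20. interest=⌊1142300·183/10000⌋=20904; principal=144186-20904=123282; balance=1142300-123282=1019018
21. interest=⌊1019018·183/10000⌋=18648; principal=144186-18648=125538; balance=1019018-125538=893480
22. interest=⌊893480·183/10000⌋=16350; principal=144186-16350=127836; balance=893480-127836=765644
23. interest=⌊765644·183/10000⌋=14011; principal=144186-14011=130175; balance=765644-130175=635469
24. interest=⌊635469·183/10000⌋=11629; principal=144186-11629=132557; balance=635469-132557=502912
25. interest=⌊502912·183/10000⌋=9203; principal=144186-9203=134983; balance=502912-134983=367929
26. interest=⌊367929·183/10000⌋=6733; principal=144186-6733=137453; balance=367929-137453=230476
27. interest=⌊230476·183/10000⌋=4217; principal=144186-4217=139969; balance=230476-139969=90507
28. interest=⌊90507·183/10000⌋=1656; principal=min(144186-1656,90507)=90507; balance=90507-90507=0

1 56836 87350 3018480
2 55238 88948 2929532
3 53610 90576 2838956
4 51952 92234 2746722
5 50265 93921 2652801
6 48546 95640 2557161
7 46796 97390 2459771
8 45013 99173 2360598
9 43198 100988 2259610
10 41350 102836 2156774
11 39468 104718 2052056
12 37552 106634 1945422
13 35601 108585 1836837
14 33614 110572 1726265
15 31590 112596 1613669
16 29530 114656 1499013
17 27431 116755 1382258
18 25295 118891 1263367
19 23119 121067 1142300
20 20904 123282 1019018
21 18648 125538 893480
22 16350 127836 765644
23 14011 130175 635469
24 11629 132557 502912
25 9203 134983 367929
26 6733 137453 230476
27 4217 139969 90507
28 1656 90507 0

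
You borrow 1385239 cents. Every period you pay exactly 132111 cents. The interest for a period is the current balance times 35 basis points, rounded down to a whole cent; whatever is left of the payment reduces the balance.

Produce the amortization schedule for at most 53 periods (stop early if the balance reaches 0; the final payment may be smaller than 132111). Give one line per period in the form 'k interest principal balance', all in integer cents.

1 4848 127263 1257976
2 4402 127709 1130267
3 3955 128156 1002111
4 3507 128604 873507
5 3057 129054 744453
6 2605 129506 614947
7 2152 129959 484988
8 1697 130414 354574
9 1241 130870 223704
10 782 131329 92375
11 323 92375 0

1. interest=⌊1385239·35/10000⌋=4848; principal=132111-4848=127263; balance=1385239-127263=1257976
2. interest=⌊1257976·35/10000⌋=4402; principal=132111-4402=127709; balance=1257976-127709=1130267
3. interest=⌊1130267·35/10000⌋=3955; principal=132111-3955=128156; balance=1130267-128156=1002111
4. interest=⌊1002111·35/10000⌋=3507; principal=132111-3507=128604; balance=1002111-128604=873507
5. interest=⌊873507·35/10000⌋=3057; principal=132111-3057=129054; balance=873507-129054=744453
6. interest=⌊744453·35/10000⌋=2605; principal=132111-2605=129506; balance=744453-129506=614947
7. interest=⌊614947·35/10000⌋=2152; principal=132111-2152=129959; balance=614947-129959=484988
8. interest=⌊484988·35/10000⌋=1697; principal=132111-1697=130414; balance=484988-130414=354574
9. interest=⌊354574·35/10000⌋=1241; principal=132111-1241=130870; balance=354574-130870=223704
10. interest=⌊223704·35/10000⌋=782; principal=132111-782=131329; balance=223704-131329=92375
11. interest=⌊92375·35/10000⌋=323; principal=min(132111-323,92375)=92375; balance=92375-92375=0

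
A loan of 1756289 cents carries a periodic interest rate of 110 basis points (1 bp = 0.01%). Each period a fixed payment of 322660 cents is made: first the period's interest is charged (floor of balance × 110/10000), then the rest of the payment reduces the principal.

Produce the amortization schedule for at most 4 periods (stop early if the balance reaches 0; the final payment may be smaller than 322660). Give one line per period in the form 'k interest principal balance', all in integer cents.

1. interest=⌊1756289·110/10000⌋=19319; principal=322660-19319=303341; balance=1756289-303341=1452948
2. interest=⌊1452948·110/10000⌋=15982; principal=322660-15982=306678; balance=1452948-306678=1146270
3. interest=⌊1146270·110/10000⌋=12608; principal=322660-12608=310052; balance=1146270-310052=836218
4. interest=⌊836218·110/10000⌋=9198; principal=322660-9198=313462; balance=836218-313462=522756

1 19319 303341 1452948
2 15982 306678 1146270
3 12608 310052 836218
4 9198 313462 522756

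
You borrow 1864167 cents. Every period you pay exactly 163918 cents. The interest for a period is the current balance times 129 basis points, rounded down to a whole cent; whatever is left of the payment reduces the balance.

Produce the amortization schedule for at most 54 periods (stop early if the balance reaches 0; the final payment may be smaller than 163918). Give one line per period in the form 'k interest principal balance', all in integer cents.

1 24047 139871 1724296
2 22243 141675 1582621
3 20415 143503 1439118
4 18564 145354 1293764
5 16689 147229 1146535
6 14790 149128 997407
7 12866 151052 846355
8 10917 153001 693354
9 8944 154974 538380
10 6945 156973 381407
11 4920 158998 222409
12 2869 161049 61360
13 791 61360 0

1. interest=⌊1864167·129/10000⌋=24047; principal=163918-24047=139871; balance=1864167-139871=1724296
2. interest=⌊1724296·129/10000⌋=22243; principal=163918-22243=141675; balance=1724296-141675=1582621
3. interest=⌊1582621·129/10000⌋=20415; principal=163918-20415=143503; balance=1582621-143503=1439118
4. interest=⌊1439118·129/10000⌋=18564; principal=163918-18564=145354; balance=1439118-145354=1293764
5. interest=⌊1293764·129/10000⌋=16689; principal=163918-16689=147229; balance=1293764-147229=1146535
6. interest=⌊1146535·129/10000⌋=14790; principal=163918-14790=149128; balance=1146535-149128=997407
7. interest=⌊997407·129/10000⌋=12866; principal=163918-12866=151052; balance=997407-151052=846355
8. interest=⌊846355·129/10000⌋=10917; principal=163918-10917=153001; balance=846355-153001=693354
9. interest=⌊693354·129/10000⌋=8944; principal=163918-8944=154974; balance=693354-154974=538380
10. interest=⌊538380·129/10000⌋=6945; principal=163918-6945=156973; balance=538380-156973=381407
11. interest=⌊381407·129/10000⌋=4920; principal=163918-4920=158998; balance=381407-158998=222409
12. interest=⌊222409·129/10000⌋=2869; principal=163918-2869=161049; balance=222409-161049=61360
13. interest=⌊61360·129/10000⌋=791; principal=min(163918-791,61360)=61360; balance=61360-61360=0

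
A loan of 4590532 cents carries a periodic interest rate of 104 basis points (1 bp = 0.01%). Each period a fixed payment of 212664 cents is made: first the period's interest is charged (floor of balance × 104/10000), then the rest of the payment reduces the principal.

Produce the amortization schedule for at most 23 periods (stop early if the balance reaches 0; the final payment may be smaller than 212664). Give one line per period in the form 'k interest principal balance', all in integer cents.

1. interest=⌊4590532·104/10000⌋=47741; principal=212664-47741=164923; balance=4590532-164923=4425609
2. interest=⌊4425609·104/10000⌋=46026; principal=212664-46026=166638; balance=4425609-166638=4258971
3. interest=⌊4258971·104/10000⌋=44293; principal=212664-44293=168371; balance=4258971-168371=4090600
4. interest=⌊4090600·104/10000⌋=42542; principal=212664-42542=170122; balance=4090600-170122=3920478
5. interest=⌊3920478·104/10000⌋=40772; principal=212664-40772=171892; balance=3920478-171892=3748586
6. interest=⌊3748586·104/10000⌋=38985; principal=212664-38985=173679; balance=3748586-173679=3574907
7. interest=⌊3574907·104/10000⌋=37179; principal=212664-37179=175485; balance=3574907-175485=3399422
8. interest=⌊3399422·104/10000⌋=35353; principal=212664-35353=177311; balance=3399422-177311=3222111
9. interest=⌊3222111·104/10000⌋=33509; principal=212664-33509=179155; balance=3222111-179155=3042956
10. interest=⌊3042956·104/10000⌋=31646; principal=212664-31646=181018; balance=3042956-181018=2861938
11. interest=⌊2861938·104/10000⌋=29764; principal=212664-29764=182900; balance=2861938-182900=2679038
12. interest=⌊2679038·104/10000⌋=27861; principal=212664-27861=184803; balance=2679038-184803=2494235
13. interest=⌊2494235·104/10000⌋=25940; principal=212664-25940=186724; balance=2494235-186724=2307511
14. interest=⌊2307511·104/10000⌋=23998; principal=212664-23998=188666; balance=2307511-188666=2118845
15. interest=⌊2118845·104/10000⌋=22035; principal=212664-22035=190629; balance=2118845-190629=1928216
16. interest=⌊1928216·104/10000⌋=20053; principal=212664-20053=192611; balance=1928216-192611=1735605
17. interest=⌊1735605·104/10000⌋=18050; principal=212664-18050=194614; balance=1735605-194614=1540991
18. interest=⌊1540991·104/10000⌋=16026; principal=212664-16026=196638; balance=1540991-196638=1344353
19. interest=⌊1344353·104/10000⌋=13981; principal=212664-13981=198683; balance=1344353-198683=1145670
20. interest=⌊1145670·104/10000⌋=11914; principal=212664-11914=200750; balance=1145670-200750=944920
21. interest=⌊944920·104/10000⌋=9827; principal=212664-9827=202837; balance=944920-202837=742083
22. interest=⌊742083·104/10000⌋=7717; principal=212664-7717=204947; balance=742083-204947=537136
23. interest=⌊537136·104/10000⌋=5586; principal=212664-5586=207078; balance=537136-207078=330058

1 47741 164923 4425609
2 46026 166638 4258971
3 44293 168371 4090600
4 42542 170122 3920478
5 40772 171892 3748586
6 38985 173679 3574907
7 37179 175485 3399422
8 35353 177311 3222111
9 33509 179155 3042956
10 31646 181018 2861938
11 29764 182900 2679038
12 27861 184803 2494235
13 25940 186724 2307511
14 23998 188666 2118845
15 22035 190629 1928216
16 20053 192611 1735605
17 18050 194614 1540991
18 16026 196638 1344353
19 13981 198683 1145670
20 11914 200750 944920
21 9827 202837 742083
22 7717 204947 537136
23 5586 207078 330058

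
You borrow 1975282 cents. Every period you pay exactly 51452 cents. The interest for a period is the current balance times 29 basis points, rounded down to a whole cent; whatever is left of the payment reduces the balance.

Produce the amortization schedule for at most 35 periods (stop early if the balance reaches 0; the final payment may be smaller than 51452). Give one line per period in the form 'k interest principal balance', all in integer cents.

1. interest=⌊1975282·29/10000⌋=5728; principal=51452-5728=45724; balance=1975282-45724=1929558
2. interest=⌊1929558·29/10000⌋=5595; principal=51452-5595=45857; balance=1929558-45857=1883701
3. interest=⌊1883701·29/10000⌋=5462; principal=51452-5462=45990; balance=1883701-45990=1837711
4. interest=⌊1837711·29/10000⌋=5329; principal=51452-5329=46123; balance=1837711-46123=1791588
5. interest=⌊1791588·29/10000⌋=5195; principal=51452-5195=46257; balance=1791588-46257=1745331
6. interest=⌊1745331·29/10000⌋=5061; principal=51452-5061=46391; balance=1745331-46391=1698940
7. interest=⌊1698940·29/10000⌋=4926; principal=51452-4926=46526; balance=1698940-46526=1652414
8. interest=⌊1652414·29/10000⌋=4792; principal=51452-4792=46660; balance=1652414-46660=1605754
9. interest=⌊1605754·29/10000⌋=4656; principal=51452-4656=46796; balance=1605754-46796=1558958
10. interest=⌊1558958·29/10000⌋=4520; principal=51452-4520=46932; balance=1558958-46932=1512026
11. interest=⌊1512026·29/10000⌋=4384; principal=51452-4384=47068; balance=1512026-47068=1464958
12. interest=⌊1464958·29/10000⌋=4248; principal=51452-4248=47204; balance=1464958-47204=1417754
13. interest=⌊1417754·29/10000⌋=4111; principal=51452-4111=47341; balance=1417754-47341=1370413
14. interest=⌊1370413·29/10000⌋=3974; principal=51452-3974=47478; balance=1370413-47478=1322935
15. interest=⌊1322935·29/10000⌋=3836; principal=51452-3836=47616; balance=1322935-47616=1275319
16. interest=⌊1275319·29/10000⌋=3698; principal=51452-3698=47754; balance=1275319-47754=1227565
17. interest=⌊1227565·29/10000⌋=3559; principal=51452-3559=47893; balance=1227565-47893=1179672
18. interest=⌊1179672·29/10000⌋=3421; principal=51452-3421=48031; balance=1179672-48031=1131641
19. interest=⌊1131641·29/10000⌋=3281; principal=51452-3281=48171; balance=1131641-48171=1083470
20. interest=⌊1083470·29/10000⌋=3142; principal=51452-3142=48310; balance=1083470-48310=1035160
21. interest=⌊1035160·29/10000⌋=3001; principal=51452-3001=48451; balance=1035160-48451=986709
22. interest=⌊986709·29/10000⌋=2861; principal=51452-2861=48591; balance=986709-48591=938118
23. interest=⌊938118·29/10000⌋=2720; principal=51452-2720=48732; balance=938118-48732=889386
24. interest=⌊889386·29/10000⌋=2579; principal=51452-2579=48873; balance=889386-48873=840513
25. interest=⌊840513·29/10000⌋=2437; principal=51452-2437=49015; balance=840513-49015=791498
26. interest=⌊791498·29/10000⌋=2295; principal=51452-2295=49157; balance=791498-49157=742341
27. interest=⌊742341·29/10000⌋=2152; principal=51452-2152=49300; balance=742341-49300=693041
28. interest=⌊693041·29/10000⌋=2009; principal=51452-2009=49443; balance=693041-49443=643598
29. interest=⌊643598·29/10000⌋=1866; principal=51452-1866=49586; balance=643598-49586=594012
30. interest=⌊594012·29/10000⌋=1722; principal=51452-1722=49730; balance=594012-49730=544282
31. interest=⌊544282·29/10000⌋=1578; principal=51452-1578=49874; balance=544282-49874=494408
32. interest=⌊494408·29/10000⌋=1433; principal=51452-1433=50019; balance=494408-50019=444389
33. interest=⌊444389·29/10000⌋=1288; principal=51452-1288=50164; balance=444389-50164=394225
34. interest=⌊394225·29/10000⌋=1143; principal=51452-1143=50309; balance=394225-50309=343916
35. interest=⌊343916·29/10000⌋=997; principal=51452-997=50455; balance=343916-50455=293461

1 5728 45724 1929558
2 5595 45857 1883701
3 5462 45990 1837711
4 5329 46123 1791588
5 5195 46257 1745331
6 5061 46391 1698940
7 4926 46526 1652414
8 4792 46660 1605754
9 4656 46796 1558958
10 4520 46932 1512026
11 4384 47068 1464958
12 4248 47204 1417754
13 4111 47341 1370413
14 3974 47478 1322935
15 3836 47616 1275319
16 3698 47754 1227565
17 3559 47893 1179672
18 3421 48031 1131641
19 3281 48171 1083470
20 3142 48310 1035160
21 3001 48451 986709
22 2861 48591 938118
23 2720 48732 889386
24 2579 48873 840513
25 2437 49015 791498
26 2295 49157 742341
27 2152 49300 693041
28 2009 49443 643598
29 1866 49586 594012
30 1722 49730 544282
31 1578 49874 494408
32 1433 50019 444389
33 1288 50164 394225
34 1143 50309 343916
35 997 50455 293461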